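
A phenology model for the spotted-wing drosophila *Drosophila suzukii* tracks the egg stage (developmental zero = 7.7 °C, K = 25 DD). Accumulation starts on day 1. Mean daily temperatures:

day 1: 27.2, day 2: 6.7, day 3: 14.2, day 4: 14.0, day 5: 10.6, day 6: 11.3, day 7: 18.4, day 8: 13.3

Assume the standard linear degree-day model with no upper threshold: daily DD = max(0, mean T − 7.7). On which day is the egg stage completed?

Daily DD above 7.7 °C: 19.5, 0.0, 6.5, 6.3, 2.9, 3.6, 10.7, 5.6.
Cumulative: 19.5, 19.5, 26.0, 32.3, 35.2, 38.8, 49.5, 55.1.
The total first reaches 25 DD on day 3.

day 3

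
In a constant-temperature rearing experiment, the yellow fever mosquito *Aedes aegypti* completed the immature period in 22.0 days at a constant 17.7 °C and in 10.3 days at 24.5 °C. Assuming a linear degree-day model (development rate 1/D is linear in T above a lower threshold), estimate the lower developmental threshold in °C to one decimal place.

11.7 °C

Linear rate model ⇒ the product D·(T − T_b) is constant across temperatures.
22.0·(17.7 − T_b) = 10.3·(24.5 − T_b)
T_b = (22.0·17.7 − 10.3·24.5) / (22.0 − 10.3) = 137.05 / 11.7 = 11.714 °C ≈ 11.7 °C.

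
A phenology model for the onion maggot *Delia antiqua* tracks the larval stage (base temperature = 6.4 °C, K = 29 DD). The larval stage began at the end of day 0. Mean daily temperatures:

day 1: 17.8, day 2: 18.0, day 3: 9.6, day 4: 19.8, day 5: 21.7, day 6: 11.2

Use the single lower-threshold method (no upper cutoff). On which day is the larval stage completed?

day 4

Daily DD above 6.4 °C: 11.4, 11.6, 3.2, 13.4, 15.3, 4.8.
Cumulative: 11.4, 23.0, 26.2, 39.6, 54.9, 59.7.
The total first reaches 29 DD on day 4.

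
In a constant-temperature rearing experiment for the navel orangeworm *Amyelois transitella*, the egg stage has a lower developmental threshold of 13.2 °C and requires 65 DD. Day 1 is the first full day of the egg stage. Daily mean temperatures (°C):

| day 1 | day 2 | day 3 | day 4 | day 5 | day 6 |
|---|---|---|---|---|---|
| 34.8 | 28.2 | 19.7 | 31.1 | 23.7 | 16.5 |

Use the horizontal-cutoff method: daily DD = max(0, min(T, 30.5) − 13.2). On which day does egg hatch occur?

Daily DD above 13.2 °C (capped at 17.3): 17.3, 15.0, 6.5, 17.3, 10.5, 3.3.
Cumulative: 17.3, 32.3, 38.8, 56.1, 66.6, 69.9.
The total first reaches 65 DD on day 5.

day 5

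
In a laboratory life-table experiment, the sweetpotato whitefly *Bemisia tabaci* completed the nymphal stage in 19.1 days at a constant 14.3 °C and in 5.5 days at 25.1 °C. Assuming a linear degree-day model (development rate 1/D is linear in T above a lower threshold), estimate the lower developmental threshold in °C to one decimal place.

9.9 °C

Equal thermal constants: D₁(T₁ − T_b) = D₂(T₂ − T_b).
19.1·(14.3 − T_b) = 5.5·(25.1 − T_b)
T_b = (19.1·14.3 − 5.5·25.1) / (19.1 − 5.5) = 135.08 / 13.6 = 9.932 °C ≈ 9.9 °C.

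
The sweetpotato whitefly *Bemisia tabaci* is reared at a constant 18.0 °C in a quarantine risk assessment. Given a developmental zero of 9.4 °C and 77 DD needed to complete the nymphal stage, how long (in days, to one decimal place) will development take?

9.0 days

Daily accumulation = 18.0 − 9.4 = 8.6 DD/day.
Duration = 77 / 8.6 = 8.953 ≈ 9.0 days.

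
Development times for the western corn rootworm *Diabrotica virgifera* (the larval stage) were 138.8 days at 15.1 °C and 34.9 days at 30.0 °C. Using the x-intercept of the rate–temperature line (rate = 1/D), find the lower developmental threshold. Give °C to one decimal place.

10.1 °C

Equal thermal constants: D₁(T₁ − T_b) = D₂(T₂ − T_b).
138.8·(15.1 − T_b) = 34.9·(30.0 − T_b)
T_b = (138.8·15.1 − 34.9·30.0) / (138.8 − 34.9) = 1048.88 / 103.9 = 10.095 °C ≈ 10.1 °C.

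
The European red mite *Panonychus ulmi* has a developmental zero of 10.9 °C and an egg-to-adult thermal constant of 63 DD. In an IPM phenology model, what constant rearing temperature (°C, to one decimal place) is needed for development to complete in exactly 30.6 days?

Required daily accumulation = 63 / 30.6 = 2.059 DD/day.
T = T_base + 2.059 = 10.9 + 2.059 = 12.959 ≈ 13.0 °C.

13.0 °C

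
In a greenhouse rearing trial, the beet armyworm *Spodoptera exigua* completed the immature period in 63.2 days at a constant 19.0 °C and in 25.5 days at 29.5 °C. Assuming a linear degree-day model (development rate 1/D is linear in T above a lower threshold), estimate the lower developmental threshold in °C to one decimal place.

11.9 °C

Under the model K = D·(T − T_b), so D₁·(T₁ − T_b) = D₂·(T₂ − T_b).
63.2·(19.0 − T_b) = 25.5·(29.5 − T_b)
T_b = (63.2·19.0 − 25.5·29.5) / (63.2 − 25.5) = 448.55 / 37.7 = 11.898 °C ≈ 11.9 °C.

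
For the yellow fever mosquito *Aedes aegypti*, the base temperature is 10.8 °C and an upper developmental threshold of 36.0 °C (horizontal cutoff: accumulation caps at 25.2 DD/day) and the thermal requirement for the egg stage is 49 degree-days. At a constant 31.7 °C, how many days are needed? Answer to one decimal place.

Daily accumulation = 31.7 − 10.8 = 20.9 DD/day.
Duration = 49 / 20.9 = 2.344 ≈ 2.3 days.

2.3 days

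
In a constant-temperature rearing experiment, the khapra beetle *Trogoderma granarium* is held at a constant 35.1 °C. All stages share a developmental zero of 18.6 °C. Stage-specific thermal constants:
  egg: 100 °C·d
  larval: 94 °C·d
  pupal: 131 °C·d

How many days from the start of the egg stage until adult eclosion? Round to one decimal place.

19.7 days

Daily accumulation at 35.1 °C = 35.1 − 18.6 = 16.5 DD/day.
Total K = 100 + 94 + 131 = 325 DD.
Total duration = 325 / 16.5 = 19.697 ≈ 19.7 days.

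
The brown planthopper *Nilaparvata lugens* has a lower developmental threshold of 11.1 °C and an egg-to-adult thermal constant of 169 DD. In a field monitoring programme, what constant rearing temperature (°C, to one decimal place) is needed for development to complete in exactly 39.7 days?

15.4 °C

Required daily accumulation = 169 / 39.7 = 4.257 DD/day.
T = T_base + 4.257 = 11.1 + 4.257 = 15.357 ≈ 15.4 °C.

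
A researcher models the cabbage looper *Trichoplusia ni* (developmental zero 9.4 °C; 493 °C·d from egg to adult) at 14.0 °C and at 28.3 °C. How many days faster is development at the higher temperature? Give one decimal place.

81.1 days

At 14.0 °C: 493 / (14.0 − 9.4) = 493 / 4.6 = 107.174 d.
At 28.3 °C: 493 / (28.3 − 9.4) = 493 / 18.9 = 26.085 d.
Difference = |107.174 − 26.085| = 81.089 ≈ 81.1 days.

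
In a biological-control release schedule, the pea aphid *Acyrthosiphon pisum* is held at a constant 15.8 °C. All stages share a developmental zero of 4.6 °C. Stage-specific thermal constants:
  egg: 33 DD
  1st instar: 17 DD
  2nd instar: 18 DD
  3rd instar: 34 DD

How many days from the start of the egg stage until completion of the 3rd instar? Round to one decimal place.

Daily accumulation at 15.8 °C = 15.8 − 4.6 = 11.2 DD/day.
Total K = 33 + 17 + 18 + 34 = 102 DD.
Total duration = 102 / 11.2 = 9.107 ≈ 9.1 days.

9.1 days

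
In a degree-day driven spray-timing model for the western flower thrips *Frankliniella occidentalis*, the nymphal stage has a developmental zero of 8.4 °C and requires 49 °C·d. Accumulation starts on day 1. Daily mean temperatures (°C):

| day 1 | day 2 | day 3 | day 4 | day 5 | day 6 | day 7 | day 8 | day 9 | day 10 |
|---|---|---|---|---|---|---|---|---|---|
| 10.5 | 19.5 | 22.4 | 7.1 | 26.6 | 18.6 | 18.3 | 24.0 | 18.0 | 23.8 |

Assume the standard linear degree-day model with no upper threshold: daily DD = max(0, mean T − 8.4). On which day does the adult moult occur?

day 6

Daily DD above 8.4 °C: 2.1, 11.1, 14.0, 0.0, 18.2, 10.2, 9.9, 15.6, 9.6, 15.4.
Cumulative: 2.1, 13.2, 27.2, 27.2, 45.4, 55.6, 65.5, 81.1, 90.7, 106.1.
The total first reaches 49 DD on day 6.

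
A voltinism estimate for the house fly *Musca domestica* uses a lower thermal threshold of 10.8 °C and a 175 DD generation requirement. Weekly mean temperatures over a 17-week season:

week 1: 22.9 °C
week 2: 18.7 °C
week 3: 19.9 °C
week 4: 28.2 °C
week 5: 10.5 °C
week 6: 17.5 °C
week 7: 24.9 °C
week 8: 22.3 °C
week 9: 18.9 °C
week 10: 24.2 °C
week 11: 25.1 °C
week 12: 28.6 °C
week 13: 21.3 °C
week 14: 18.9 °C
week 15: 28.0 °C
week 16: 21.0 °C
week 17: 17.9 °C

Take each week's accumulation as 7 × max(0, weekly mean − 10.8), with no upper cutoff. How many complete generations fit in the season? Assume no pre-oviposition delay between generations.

Weekly DD (7 × max(0, T̄ − 10.8)): 84.7, 55.3, 63.7, 121.8, 0.0, 46.9, 98.7, 80.5, 56.7, 93.8, 100.1, 124.6, 73.5, 56.7, 120.4, 71.4, 49.7.
Season total = 1298.5 DD.
Complete generations = ⌊1298.5 / 175⌋ = 7.

7 generations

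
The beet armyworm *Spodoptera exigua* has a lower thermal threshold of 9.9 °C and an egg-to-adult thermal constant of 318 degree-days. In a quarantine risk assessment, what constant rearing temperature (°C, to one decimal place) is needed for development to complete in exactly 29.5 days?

20.7 °C

Required daily accumulation = 318 / 29.5 = 10.780 DD/day.
T = T_base + 10.780 = 9.9 + 10.780 = 20.680 ≈ 20.7 °C.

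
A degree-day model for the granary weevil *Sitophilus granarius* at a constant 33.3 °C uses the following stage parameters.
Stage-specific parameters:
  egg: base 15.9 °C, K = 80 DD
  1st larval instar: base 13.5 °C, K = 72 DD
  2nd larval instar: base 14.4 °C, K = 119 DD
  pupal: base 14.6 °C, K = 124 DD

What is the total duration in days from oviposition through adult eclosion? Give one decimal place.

egg: 80 / (33.3 − 15.9) = 80 / 17.4 = 4.598 d.
1st larval instar: 72 / (33.3 − 13.5) = 72 / 19.8 = 3.636 d.
2nd larval instar: 119 / (33.3 − 14.4) = 119 / 18.9 = 6.296 d.
pupal: 124 / (33.3 − 14.6) = 124 / 18.7 = 6.631 d.
Sum = 21.161 ≈ 21.2 days.

21.2 days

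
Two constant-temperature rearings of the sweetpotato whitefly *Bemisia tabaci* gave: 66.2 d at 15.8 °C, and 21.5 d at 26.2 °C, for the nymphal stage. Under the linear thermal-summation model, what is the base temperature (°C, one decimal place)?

Equal thermal constants: D₁(T₁ − T_b) = D₂(T₂ − T_b).
66.2·(15.8 − T_b) = 21.5·(26.2 − T_b)
T_b = (66.2·15.8 − 21.5·26.2) / (66.2 − 21.5) = 482.66 / 44.7 = 10.798 °C ≈ 10.8 °C.

10.8 °C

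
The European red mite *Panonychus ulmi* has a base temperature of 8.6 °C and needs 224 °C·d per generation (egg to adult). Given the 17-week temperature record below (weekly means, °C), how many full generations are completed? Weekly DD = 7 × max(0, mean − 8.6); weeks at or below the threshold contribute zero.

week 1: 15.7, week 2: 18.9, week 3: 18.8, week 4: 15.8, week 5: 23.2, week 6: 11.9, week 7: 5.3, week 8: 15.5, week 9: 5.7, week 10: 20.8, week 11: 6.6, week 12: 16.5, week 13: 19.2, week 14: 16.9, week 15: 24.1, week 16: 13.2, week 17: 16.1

3 generations

Weekly DD (7 × max(0, T̄ − 8.6)): 49.7, 72.1, 71.4, 50.4, 102.2, 23.1, 0.0, 48.3, 0.0, 85.4, 0.0, 55.3, 74.2, 58.1, 108.5, 32.2, 52.5.
Season total = 883.4 DD.
Complete generations = ⌊883.4 / 224⌋ = 3.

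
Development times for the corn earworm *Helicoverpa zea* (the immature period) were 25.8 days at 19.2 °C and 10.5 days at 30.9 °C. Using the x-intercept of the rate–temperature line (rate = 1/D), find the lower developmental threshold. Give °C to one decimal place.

Equal thermal constants: D₁(T₁ − T_b) = D₂(T₂ − T_b).
25.8·(19.2 − T_b) = 10.5·(30.9 − T_b)
T_b = (25.8·19.2 − 10.5·30.9) / (25.8 − 10.5) = 170.91 / 15.3 = 11.171 °C ≈ 11.2 °C.

11.2 °C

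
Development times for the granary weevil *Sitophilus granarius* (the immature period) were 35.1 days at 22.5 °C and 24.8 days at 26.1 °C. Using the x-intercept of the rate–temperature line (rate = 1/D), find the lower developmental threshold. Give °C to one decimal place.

13.8 °C

Linear rate model ⇒ the product D·(T − T_b) is constant across temperatures.
35.1·(22.5 − T_b) = 24.8·(26.1 − T_b)
T_b = (35.1·22.5 − 24.8·26.1) / (35.1 − 24.8) = 142.47 / 10.3 = 13.832 °C ≈ 13.8 °C.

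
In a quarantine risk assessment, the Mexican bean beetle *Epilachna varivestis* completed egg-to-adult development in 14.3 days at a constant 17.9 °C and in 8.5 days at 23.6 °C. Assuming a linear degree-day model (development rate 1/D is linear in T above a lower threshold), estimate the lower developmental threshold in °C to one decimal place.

9.5 °C

Equal thermal constants: D₁(T₁ − T_b) = D₂(T₂ − T_b).
14.3·(17.9 − T_b) = 8.5·(23.6 − T_b)
T_b = (14.3·17.9 − 8.5·23.6) / (14.3 − 8.5) = 55.37 / 5.8 = 9.547 °C ≈ 9.5 °C.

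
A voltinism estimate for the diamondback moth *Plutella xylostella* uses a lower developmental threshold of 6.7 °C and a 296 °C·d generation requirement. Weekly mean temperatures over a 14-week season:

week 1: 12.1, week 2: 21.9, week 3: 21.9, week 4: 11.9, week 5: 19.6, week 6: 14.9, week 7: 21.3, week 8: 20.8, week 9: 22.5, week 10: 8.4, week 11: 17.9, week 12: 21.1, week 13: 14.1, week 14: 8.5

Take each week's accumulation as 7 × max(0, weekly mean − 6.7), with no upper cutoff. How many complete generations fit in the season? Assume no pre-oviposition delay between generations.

Weekly DD (7 × max(0, T̄ − 6.7)): 37.8, 106.4, 106.4, 36.4, 90.3, 57.4, 102.2, 98.7, 110.6, 11.9, 78.4, 100.8, 51.8, 12.6.
Season total = 1001.7 DD.
Complete generations = ⌊1001.7 / 296⌋ = 3.

3 generations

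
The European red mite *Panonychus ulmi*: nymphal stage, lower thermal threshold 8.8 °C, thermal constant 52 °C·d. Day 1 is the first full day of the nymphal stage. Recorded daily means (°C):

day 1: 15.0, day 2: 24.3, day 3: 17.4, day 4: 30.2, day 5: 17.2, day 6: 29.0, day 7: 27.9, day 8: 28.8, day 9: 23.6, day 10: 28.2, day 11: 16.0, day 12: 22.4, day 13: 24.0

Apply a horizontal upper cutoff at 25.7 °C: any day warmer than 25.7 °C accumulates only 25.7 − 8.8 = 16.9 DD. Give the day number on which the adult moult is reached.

day 5

Daily DD above 8.8 °C (capped at 16.9): 6.2, 15.5, 8.6, 16.9, 8.4, 16.9, 16.9, 16.9, 14.8, 16.9, 7.2, 13.6, 15.2.
Cumulative: 6.2, 21.7, 30.3, 47.2, 55.6, 72.5, 89.4, 106.3, 121.1, 138.0, 145.2, 158.8, 174.0.
The total first reaches 52 DD on day 5.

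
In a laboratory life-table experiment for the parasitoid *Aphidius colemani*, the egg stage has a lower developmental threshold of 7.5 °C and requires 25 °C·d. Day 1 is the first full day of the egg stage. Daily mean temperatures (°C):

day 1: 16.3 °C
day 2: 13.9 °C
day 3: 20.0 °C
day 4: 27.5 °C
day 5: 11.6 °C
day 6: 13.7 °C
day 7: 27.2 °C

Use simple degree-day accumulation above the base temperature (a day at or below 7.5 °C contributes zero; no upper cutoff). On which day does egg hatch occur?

day 3

Daily DD above 7.5 °C: 8.8, 6.4, 12.5, 20.0, 4.1, 6.2, 19.7.
Cumulative: 8.8, 15.2, 27.7, 47.7, 51.8, 58.0, 77.7.
The total first reaches 25 DD on day 3.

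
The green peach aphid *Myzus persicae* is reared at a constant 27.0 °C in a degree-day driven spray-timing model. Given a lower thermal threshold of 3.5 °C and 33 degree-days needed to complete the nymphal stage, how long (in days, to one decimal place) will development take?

1.4 days

Daily accumulation = 27.0 − 3.5 = 23.5 DD/day.
Duration = 33 / 23.5 = 1.404 ≈ 1.4 days.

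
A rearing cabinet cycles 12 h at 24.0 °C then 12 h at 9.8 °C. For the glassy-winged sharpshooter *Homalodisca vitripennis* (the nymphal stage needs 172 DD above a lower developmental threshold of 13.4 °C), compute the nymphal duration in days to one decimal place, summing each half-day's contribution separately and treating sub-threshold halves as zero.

Day half: max(0, 24.0 − 13.4) × 0.5 = 10.6 × 0.5 = 5.30 DD.
Night half: max(0, 9.8 − 13.4) × 0.5 = 0.0 × 0.5 = 0.00 DD.
Per 24 h: 5.30 DD/day.
Duration = 172 / 5.30 = 32.453 ≈ 32.5 days.

32.5 days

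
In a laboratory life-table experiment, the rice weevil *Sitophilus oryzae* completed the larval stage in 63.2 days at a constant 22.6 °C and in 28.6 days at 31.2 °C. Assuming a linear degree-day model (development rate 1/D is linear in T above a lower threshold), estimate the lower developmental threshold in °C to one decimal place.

15.5 °C

Equal thermal constants: D₁(T₁ − T_b) = D₂(T₂ − T_b).
63.2·(22.6 − T_b) = 28.6·(31.2 − T_b)
T_b = (63.2·22.6 − 28.6·31.2) / (63.2 − 28.6) = 536.00 / 34.6 = 15.491 °C ≈ 15.5 °C.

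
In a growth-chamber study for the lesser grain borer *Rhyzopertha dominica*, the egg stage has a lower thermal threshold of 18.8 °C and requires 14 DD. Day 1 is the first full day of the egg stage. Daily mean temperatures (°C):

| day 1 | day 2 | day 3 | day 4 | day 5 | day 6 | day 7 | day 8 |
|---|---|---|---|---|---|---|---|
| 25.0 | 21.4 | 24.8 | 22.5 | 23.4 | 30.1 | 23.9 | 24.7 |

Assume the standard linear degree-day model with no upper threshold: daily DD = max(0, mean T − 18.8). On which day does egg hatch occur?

day 3

Daily DD above 18.8 °C: 6.2, 2.6, 6.0, 3.7, 4.6, 11.3, 5.1, 5.9.
Cumulative: 6.2, 8.8, 14.8, 18.5, 23.1, 34.4, 39.5, 45.4.
The total first reaches 14 DD on day 3.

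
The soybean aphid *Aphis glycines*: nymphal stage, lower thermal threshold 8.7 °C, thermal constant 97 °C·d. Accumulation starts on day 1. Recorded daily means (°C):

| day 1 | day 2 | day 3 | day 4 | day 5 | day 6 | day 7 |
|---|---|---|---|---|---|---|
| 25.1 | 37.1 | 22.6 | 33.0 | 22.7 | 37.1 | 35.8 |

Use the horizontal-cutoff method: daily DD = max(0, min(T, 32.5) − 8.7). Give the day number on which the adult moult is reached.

day 6

Daily DD above 8.7 °C (capped at 23.8): 16.4, 23.8, 13.9, 23.8, 14.0, 23.8, 23.8.
Cumulative: 16.4, 40.2, 54.1, 77.9, 91.9, 115.7, 139.5.
The total first reaches 97 DD on day 6.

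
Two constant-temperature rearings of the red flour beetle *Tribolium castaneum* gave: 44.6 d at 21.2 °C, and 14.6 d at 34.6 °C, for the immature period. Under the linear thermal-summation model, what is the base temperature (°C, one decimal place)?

14.7 °C

Under the model K = D·(T − T_b), so D₁·(T₁ − T_b) = D₂·(T₂ − T_b).
44.6·(21.2 − T_b) = 14.6·(34.6 − T_b)
T_b = (44.6·21.2 − 14.6·34.6) / (44.6 − 14.6) = 440.36 / 30.0 = 14.679 °C ≈ 14.7 °C.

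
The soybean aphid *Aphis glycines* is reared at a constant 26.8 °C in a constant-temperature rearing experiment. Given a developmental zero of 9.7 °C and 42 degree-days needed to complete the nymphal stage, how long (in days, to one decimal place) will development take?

Daily accumulation = 26.8 − 9.7 = 17.1 DD/day.
Duration = 42 / 17.1 = 2.456 ≈ 2.5 days.

2.5 days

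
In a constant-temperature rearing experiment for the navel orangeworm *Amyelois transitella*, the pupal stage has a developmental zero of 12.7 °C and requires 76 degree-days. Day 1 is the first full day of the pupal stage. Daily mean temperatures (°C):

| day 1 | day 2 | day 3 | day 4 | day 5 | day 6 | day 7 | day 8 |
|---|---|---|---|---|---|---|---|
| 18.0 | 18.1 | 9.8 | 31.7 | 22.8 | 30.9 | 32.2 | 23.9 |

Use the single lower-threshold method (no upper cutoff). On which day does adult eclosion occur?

day 7

Daily DD above 12.7 °C: 5.3, 5.4, 0.0, 19.0, 10.1, 18.2, 19.5, 11.2.
Cumulative: 5.3, 10.7, 10.7, 29.7, 39.8, 58.0, 77.5, 88.7.
The total first reaches 76 DD on day 7.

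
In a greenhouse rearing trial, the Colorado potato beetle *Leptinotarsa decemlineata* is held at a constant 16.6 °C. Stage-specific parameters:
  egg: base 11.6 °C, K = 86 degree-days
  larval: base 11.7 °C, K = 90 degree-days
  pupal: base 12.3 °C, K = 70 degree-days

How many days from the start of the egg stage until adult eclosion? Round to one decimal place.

egg: 86 / (16.6 − 11.6) = 86 / 5.0 = 17.200 d.
larval: 90 / (16.6 − 11.7) = 90 / 4.9 = 18.367 d.
pupal: 70 / (16.6 − 12.3) = 70 / 4.3 = 16.279 d.
Sum = 51.846 ≈ 51.8 days.

51.8 days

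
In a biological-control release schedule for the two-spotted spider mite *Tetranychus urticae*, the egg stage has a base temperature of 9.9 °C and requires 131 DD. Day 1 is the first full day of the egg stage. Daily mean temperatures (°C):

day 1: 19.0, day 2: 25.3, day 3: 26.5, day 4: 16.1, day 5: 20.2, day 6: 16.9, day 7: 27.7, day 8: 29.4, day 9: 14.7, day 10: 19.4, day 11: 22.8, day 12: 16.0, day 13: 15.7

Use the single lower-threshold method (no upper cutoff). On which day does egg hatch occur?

Daily DD above 9.9 °C: 9.1, 15.4, 16.6, 6.2, 10.3, 7.0, 17.8, 19.5, 4.8, 9.5, 12.9, 6.1, 5.8.
Cumulative: 9.1, 24.5, 41.1, 47.3, 57.6, 64.6, 82.4, 101.9, 106.7, 116.2, 129.1, 135.2, 141.0.
The total first reaches 131 DD on day 12.

day 12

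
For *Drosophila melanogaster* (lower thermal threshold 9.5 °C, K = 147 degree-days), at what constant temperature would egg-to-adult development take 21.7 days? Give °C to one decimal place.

16.3 °C

Required daily accumulation = 147 / 21.7 = 6.774 DD/day.
T = T_base + 6.774 = 9.5 + 6.774 = 16.274 ≈ 16.3 °C.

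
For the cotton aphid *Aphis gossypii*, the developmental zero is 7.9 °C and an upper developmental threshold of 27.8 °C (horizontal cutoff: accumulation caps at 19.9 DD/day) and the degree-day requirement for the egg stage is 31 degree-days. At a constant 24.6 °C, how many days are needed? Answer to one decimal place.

1.9 days

Daily accumulation = 24.6 − 7.9 = 16.7 DD/day.
Duration = 31 / 16.7 = 1.856 ≈ 1.9 days.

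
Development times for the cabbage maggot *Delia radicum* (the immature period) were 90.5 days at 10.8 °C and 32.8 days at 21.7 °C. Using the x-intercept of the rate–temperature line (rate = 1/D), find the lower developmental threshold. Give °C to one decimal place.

Equal thermal constants: D₁(T₁ − T_b) = D₂(T₂ − T_b).
90.5·(10.8 − T_b) = 32.8·(21.7 − T_b)
T_b = (90.5·10.8 − 32.8·21.7) / (90.5 − 32.8) = 265.64 / 57.7 = 4.604 °C ≈ 4.6 °C.

4.6 °C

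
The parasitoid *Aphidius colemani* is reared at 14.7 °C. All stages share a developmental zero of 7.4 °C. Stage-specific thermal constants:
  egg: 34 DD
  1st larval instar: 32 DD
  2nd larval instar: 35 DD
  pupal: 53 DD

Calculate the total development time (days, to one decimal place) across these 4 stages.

Daily accumulation at 14.7 °C = 14.7 − 7.4 = 7.3 DD/day.
Total K = 34 + 32 + 35 + 53 = 154 DD.
Total duration = 154 / 7.3 = 21.096 ≈ 21.1 days.

21.1 days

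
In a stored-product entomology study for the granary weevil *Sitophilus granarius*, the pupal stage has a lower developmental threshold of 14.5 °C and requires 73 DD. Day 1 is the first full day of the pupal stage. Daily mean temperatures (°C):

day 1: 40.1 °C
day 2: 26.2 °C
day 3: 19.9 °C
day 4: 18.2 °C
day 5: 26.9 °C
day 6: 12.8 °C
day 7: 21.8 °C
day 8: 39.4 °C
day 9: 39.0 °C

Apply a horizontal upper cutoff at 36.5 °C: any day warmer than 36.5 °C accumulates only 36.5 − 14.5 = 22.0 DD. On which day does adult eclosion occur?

Daily DD above 14.5 °C (capped at 22.0): 22.0, 11.7, 5.4, 3.7, 12.4, 0.0, 7.3, 22.0, 22.0.
Cumulative: 22.0, 33.7, 39.1, 42.8, 55.2, 55.2, 62.5, 84.5, 106.5.
The total first reaches 73 DD on day 8.

day 8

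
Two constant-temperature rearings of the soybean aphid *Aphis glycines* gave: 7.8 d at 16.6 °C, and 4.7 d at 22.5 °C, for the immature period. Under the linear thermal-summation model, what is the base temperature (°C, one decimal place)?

7.7 °C

Under the model K = D·(T − T_b), so D₁·(T₁ − T_b) = D₂·(T₂ − T_b).
7.8·(16.6 − T_b) = 4.7·(22.5 − T_b)
T_b = (7.8·16.6 − 4.7·22.5) / (7.8 − 4.7) = 23.73 / 3.1 = 7.655 °C ≈ 7.7 °C.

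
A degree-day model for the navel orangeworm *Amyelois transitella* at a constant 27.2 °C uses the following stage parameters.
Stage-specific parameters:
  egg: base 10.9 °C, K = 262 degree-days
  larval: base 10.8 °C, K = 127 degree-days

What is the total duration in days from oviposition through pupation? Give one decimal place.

23.8 days

egg: 262 / (27.2 − 10.9) = 262 / 16.3 = 16.074 d.
larval: 127 / (27.2 − 10.8) = 127 / 16.4 = 7.744 d.
Sum = 23.818 ≈ 23.8 days.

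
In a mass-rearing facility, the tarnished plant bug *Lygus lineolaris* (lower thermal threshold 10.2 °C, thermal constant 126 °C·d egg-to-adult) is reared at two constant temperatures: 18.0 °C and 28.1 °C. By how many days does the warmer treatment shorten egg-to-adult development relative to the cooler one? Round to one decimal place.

At 18.0 °C: 126 / (18.0 − 10.2) = 126 / 7.8 = 16.154 d.
At 28.1 °C: 126 / (28.1 − 10.2) = 126 / 17.9 = 7.039 d.
Difference = |16.154 − 7.039| = 9.115 ≈ 9.1 days.

9.1 days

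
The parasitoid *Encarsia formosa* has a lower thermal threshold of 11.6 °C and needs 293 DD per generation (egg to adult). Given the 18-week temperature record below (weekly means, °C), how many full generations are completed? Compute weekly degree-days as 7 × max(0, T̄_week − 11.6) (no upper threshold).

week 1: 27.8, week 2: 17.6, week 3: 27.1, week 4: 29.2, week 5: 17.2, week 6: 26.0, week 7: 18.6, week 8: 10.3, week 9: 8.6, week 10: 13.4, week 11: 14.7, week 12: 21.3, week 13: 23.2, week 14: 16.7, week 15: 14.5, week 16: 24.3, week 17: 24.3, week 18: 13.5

3 generations

Weekly DD (7 × max(0, T̄ − 11.6)): 113.4, 42.0, 108.5, 123.2, 39.2, 100.8, 49.0, 0.0, 0.0, 12.6, 21.7, 67.9, 81.2, 35.7, 20.3, 88.9, 88.9, 13.3.
Season total = 1006.6 DD.
Complete generations = ⌊1006.6 / 293⌋ = 3.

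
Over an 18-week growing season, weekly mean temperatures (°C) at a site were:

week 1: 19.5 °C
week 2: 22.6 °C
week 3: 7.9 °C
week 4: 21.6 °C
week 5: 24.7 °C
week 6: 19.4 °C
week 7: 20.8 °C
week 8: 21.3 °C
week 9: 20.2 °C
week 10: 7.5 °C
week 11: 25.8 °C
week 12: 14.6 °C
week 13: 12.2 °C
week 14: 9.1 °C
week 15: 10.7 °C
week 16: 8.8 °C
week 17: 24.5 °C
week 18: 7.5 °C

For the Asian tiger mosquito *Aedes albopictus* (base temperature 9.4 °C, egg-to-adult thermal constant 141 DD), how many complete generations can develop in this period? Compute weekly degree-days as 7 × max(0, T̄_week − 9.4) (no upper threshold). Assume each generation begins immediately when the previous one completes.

Weekly DD (7 × max(0, T̄ − 9.4)): 70.7, 92.4, 0.0, 85.4, 107.1, 70.0, 79.8, 83.3, 75.6, 0.0, 114.8, 36.4, 19.6, 0.0, 9.1, 0.0, 105.7, 0.0.
Season total = 949.9 DD.
Complete generations = ⌊949.9 / 141⌋ = 6.

6 generations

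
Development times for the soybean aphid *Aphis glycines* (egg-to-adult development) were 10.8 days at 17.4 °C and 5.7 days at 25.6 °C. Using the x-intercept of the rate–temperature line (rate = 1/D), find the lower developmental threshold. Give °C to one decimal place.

8.2 °C

Equal thermal constants: D₁(T₁ − T_b) = D₂(T₂ − T_b).
10.8·(17.4 − T_b) = 5.7·(25.6 − T_b)
T_b = (10.8·17.4 − 5.7·25.6) / (10.8 − 5.7) = 42.00 / 5.1 = 8.235 °C ≈ 8.2 °C.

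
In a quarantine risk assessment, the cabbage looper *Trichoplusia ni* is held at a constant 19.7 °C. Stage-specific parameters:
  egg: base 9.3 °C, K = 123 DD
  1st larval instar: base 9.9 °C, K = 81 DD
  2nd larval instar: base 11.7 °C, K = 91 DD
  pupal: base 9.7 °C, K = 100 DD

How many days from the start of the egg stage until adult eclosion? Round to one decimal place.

egg: 123 / (19.7 − 9.3) = 123 / 10.4 = 11.827 d.
1st larval instar: 81 / (19.7 − 9.9) = 81 / 9.8 = 8.265 d.
2nd larval instar: 91 / (19.7 − 11.7) = 91 / 8.0 = 11.375 d.
pupal: 100 / (19.7 − 9.7) = 100 / 10.0 = 10.000 d.
Sum = 41.467 ≈ 41.5 days.

41.5 days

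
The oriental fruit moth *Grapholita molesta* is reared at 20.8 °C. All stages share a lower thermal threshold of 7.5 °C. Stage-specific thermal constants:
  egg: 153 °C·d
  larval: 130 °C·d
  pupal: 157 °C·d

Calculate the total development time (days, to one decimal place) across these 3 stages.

Daily accumulation at 20.8 °C = 20.8 − 7.5 = 13.3 DD/day.
Total K = 153 + 130 + 157 = 440 DD.
Total duration = 440 / 13.3 = 33.083 ≈ 33.1 days.

33.1 days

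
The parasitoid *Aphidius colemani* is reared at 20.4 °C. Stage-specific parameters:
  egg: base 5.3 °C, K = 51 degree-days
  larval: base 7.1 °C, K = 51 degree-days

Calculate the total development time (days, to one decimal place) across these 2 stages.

egg: 51 / (20.4 − 5.3) = 51 / 15.1 = 3.377 d.
larval: 51 / (20.4 − 7.1) = 51 / 13.3 = 3.835 d.
Sum = 7.212 ≈ 7.2 days.

7.2 days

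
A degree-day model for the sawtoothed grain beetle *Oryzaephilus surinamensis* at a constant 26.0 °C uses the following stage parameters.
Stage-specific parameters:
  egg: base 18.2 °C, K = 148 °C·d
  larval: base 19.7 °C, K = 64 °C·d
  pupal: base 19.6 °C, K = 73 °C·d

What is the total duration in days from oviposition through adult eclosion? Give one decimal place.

40.5 days

egg: 148 / (26.0 − 18.2) = 148 / 7.8 = 18.974 d.
larval: 64 / (26.0 − 19.7) = 64 / 6.3 = 10.159 d.
pupal: 73 / (26.0 − 19.6) = 73 / 6.4 = 11.406 d.
Sum = 40.539 ≈ 40.5 days.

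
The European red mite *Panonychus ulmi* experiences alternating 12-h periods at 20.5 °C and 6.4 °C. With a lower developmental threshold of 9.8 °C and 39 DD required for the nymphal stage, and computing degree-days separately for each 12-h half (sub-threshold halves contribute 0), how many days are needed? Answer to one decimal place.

7.3 days

Day half: max(0, 20.5 − 9.8) × 0.5 = 10.7 × 0.5 = 5.35 DD.
Night half: max(0, 6.4 − 9.8) × 0.5 = 0.0 × 0.5 = 0.00 DD.
Per 24 h: 5.35 DD/day.
Duration = 39 / 5.35 = 7.290 ≈ 7.3 days.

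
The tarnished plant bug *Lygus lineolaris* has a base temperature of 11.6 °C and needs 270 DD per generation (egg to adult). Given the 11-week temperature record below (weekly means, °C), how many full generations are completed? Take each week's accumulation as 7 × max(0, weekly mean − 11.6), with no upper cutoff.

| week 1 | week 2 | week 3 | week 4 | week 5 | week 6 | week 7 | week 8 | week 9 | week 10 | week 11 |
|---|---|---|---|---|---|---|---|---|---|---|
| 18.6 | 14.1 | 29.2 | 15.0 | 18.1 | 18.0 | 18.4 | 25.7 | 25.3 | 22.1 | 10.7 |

Weekly DD (7 × max(0, T̄ − 11.6)): 49.0, 17.5, 123.2, 23.8, 45.5, 44.8, 47.6, 98.7, 95.9, 73.5, 0.0.
Season total = 619.5 DD.
Complete generations = ⌊619.5 / 270⌋ = 2.

2 generations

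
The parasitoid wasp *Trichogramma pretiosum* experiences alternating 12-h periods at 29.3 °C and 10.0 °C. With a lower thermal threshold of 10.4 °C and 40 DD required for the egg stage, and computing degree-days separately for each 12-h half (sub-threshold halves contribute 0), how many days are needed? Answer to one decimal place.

Day half: max(0, 29.3 − 10.4) × 0.5 = 18.9 × 0.5 = 9.45 DD.
Night half: max(0, 10.0 − 10.4) × 0.5 = 0.0 × 0.5 = 0.00 DD.
Per 24 h: 9.45 DD/day.
Duration = 40 / 9.45 = 4.233 ≈ 4.2 days.

4.2 days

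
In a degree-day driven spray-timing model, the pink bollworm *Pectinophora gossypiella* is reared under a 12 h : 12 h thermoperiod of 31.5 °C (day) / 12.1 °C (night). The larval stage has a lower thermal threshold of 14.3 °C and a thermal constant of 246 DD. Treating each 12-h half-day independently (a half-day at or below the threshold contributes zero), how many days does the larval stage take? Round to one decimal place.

Day half: max(0, 31.5 − 14.3) × 0.5 = 17.2 × 0.5 = 8.60 DD.
Night half: max(0, 12.1 − 14.3) × 0.5 = 0.0 × 0.5 = 0.00 DD.
Per 24 h: 8.60 DD/day.
Duration = 246 / 8.60 = 28.605 ≈ 28.6 days.

28.6 days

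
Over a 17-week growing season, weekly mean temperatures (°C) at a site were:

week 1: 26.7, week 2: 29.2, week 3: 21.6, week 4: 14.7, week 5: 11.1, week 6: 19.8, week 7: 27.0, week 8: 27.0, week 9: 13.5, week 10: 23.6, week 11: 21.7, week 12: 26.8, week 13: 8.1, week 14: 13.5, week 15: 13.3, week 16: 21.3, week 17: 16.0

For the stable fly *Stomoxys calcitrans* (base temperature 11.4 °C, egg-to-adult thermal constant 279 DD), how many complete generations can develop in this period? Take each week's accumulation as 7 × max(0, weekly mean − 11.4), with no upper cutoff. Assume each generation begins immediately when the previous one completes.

3 generations

Weekly DD (7 × max(0, T̄ − 11.4)): 107.1, 124.6, 71.4, 23.1, 0.0, 58.8, 109.2, 109.2, 14.7, 85.4, 72.1, 107.8, 0.0, 14.7, 13.3, 69.3, 32.2.
Season total = 1012.9 DD.
Complete generations = ⌊1012.9 / 279⌋ = 3.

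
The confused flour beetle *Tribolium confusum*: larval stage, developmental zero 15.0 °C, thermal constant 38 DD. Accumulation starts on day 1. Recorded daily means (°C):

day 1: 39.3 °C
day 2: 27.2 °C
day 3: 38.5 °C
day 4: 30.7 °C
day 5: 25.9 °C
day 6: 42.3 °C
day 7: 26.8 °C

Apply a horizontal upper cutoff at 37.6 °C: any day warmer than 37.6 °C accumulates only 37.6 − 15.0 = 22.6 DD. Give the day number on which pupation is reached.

Daily DD above 15.0 °C (capped at 22.6): 22.6, 12.2, 22.6, 15.7, 10.9, 22.6, 11.8.
Cumulative: 22.6, 34.8, 57.4, 73.1, 84.0, 106.6, 118.4.
The total first reaches 38 DD on day 3.

day 3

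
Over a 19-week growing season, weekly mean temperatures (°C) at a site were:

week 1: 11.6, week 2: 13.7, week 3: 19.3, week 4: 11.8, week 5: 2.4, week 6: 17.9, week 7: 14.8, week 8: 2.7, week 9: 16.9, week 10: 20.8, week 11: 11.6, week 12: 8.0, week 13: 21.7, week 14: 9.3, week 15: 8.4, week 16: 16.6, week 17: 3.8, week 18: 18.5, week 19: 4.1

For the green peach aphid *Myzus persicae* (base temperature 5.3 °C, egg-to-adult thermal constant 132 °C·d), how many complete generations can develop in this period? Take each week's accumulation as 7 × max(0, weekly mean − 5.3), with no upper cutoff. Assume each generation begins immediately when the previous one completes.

Weekly DD (7 × max(0, T̄ − 5.3)): 44.1, 58.8, 98.0, 45.5, 0.0, 88.2, 66.5, 0.0, 81.2, 108.5, 44.1, 18.9, 114.8, 28.0, 21.7, 79.1, 0.0, 92.4, 0.0.
Season total = 989.8 DD.
Complete generations = ⌊989.8 / 132⌋ = 7.

7 generations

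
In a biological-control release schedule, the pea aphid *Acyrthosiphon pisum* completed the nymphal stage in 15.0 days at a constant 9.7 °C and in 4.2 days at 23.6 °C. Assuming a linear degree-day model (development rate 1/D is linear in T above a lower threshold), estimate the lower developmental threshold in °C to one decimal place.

Linear rate model ⇒ the product D·(T − T_b) is constant across temperatures.
15.0·(9.7 − T_b) = 4.2·(23.6 − T_b)
T_b = (15.0·9.7 − 4.2·23.6) / (15.0 − 4.2) = 46.38 / 10.8 = 4.294 °C ≈ 4.3 °C.

4.3 °C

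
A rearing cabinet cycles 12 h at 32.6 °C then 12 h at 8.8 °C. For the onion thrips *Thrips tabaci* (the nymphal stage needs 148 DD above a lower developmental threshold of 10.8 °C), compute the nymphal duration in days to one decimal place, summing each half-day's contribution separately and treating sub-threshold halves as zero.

13.6 days

Day half: max(0, 32.6 − 10.8) × 0.5 = 21.8 × 0.5 = 10.90 DD.
Night half: max(0, 8.8 − 10.8) × 0.5 = 0.0 × 0.5 = 0.00 DD.
Per 24 h: 10.90 DD/day.
Duration = 148 / 10.90 = 13.578 ≈ 13.6 days.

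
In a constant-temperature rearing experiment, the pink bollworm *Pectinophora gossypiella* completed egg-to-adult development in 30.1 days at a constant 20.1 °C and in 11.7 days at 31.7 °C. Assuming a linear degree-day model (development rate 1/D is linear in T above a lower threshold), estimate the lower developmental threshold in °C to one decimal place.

12.7 °C

Equal thermal constants: D₁(T₁ − T_b) = D₂(T₂ − T_b).
30.1·(20.1 − T_b) = 11.7·(31.7 − T_b)
T_b = (30.1·20.1 − 11.7·31.7) / (30.1 − 11.7) = 234.12 / 18.4 = 12.724 °C ≈ 12.7 °C.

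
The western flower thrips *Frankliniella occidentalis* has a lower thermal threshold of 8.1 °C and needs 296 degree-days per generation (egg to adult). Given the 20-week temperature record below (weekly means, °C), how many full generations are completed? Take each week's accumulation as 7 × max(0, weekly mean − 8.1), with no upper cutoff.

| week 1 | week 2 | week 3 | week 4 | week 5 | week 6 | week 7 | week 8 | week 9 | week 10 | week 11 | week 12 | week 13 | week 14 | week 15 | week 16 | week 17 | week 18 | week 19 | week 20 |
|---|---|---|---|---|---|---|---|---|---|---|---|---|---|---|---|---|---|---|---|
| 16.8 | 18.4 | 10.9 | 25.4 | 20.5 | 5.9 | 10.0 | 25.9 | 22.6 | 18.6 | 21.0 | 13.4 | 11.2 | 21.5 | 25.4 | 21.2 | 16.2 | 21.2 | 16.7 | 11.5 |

4 generations

Weekly DD (7 × max(0, T̄ − 8.1)): 60.9, 72.1, 19.6, 121.1, 86.8, 0.0, 13.3, 124.6, 101.5, 73.5, 90.3, 37.1, 21.7, 93.8, 121.1, 91.7, 56.7, 91.7, 60.2, 23.8.
Season total = 1361.5 DD.
Complete generations = ⌊1361.5 / 296⌋ = 4.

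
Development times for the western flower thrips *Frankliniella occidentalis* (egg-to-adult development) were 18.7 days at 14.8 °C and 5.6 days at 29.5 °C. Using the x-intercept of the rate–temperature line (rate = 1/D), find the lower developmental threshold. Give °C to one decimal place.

8.5 °C

Under the model K = D·(T − T_b), so D₁·(T₁ − T_b) = D₂·(T₂ − T_b).
18.7·(14.8 − T_b) = 5.6·(29.5 − T_b)
T_b = (18.7·14.8 − 5.6·29.5) / (18.7 − 5.6) = 111.56 / 13.1 = 8.516 °C ≈ 8.5 °C.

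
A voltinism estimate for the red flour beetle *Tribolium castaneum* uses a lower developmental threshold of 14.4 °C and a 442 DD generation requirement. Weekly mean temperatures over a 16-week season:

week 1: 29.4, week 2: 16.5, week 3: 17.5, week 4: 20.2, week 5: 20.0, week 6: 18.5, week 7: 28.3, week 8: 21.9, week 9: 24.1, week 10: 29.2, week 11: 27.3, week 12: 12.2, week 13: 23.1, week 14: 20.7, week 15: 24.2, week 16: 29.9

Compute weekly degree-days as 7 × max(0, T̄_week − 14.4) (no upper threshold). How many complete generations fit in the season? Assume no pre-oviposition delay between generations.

2 generations

Weekly DD (7 × max(0, T̄ − 14.4)): 105.0, 14.7, 21.7, 40.6, 39.2, 28.7, 97.3, 52.5, 67.9, 103.6, 90.3, 0.0, 60.9, 44.1, 68.6, 108.5.
Season total = 943.6 DD.
Complete generations = ⌊943.6 / 442⌋ = 2.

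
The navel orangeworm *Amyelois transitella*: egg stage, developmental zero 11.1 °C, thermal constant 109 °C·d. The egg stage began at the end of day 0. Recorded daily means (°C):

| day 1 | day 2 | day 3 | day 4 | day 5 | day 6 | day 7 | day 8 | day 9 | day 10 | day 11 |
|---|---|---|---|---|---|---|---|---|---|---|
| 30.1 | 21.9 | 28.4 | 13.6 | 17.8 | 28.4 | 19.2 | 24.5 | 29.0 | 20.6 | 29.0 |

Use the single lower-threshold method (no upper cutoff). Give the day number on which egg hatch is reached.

Daily DD above 11.1 °C: 19.0, 10.8, 17.3, 2.5, 6.7, 17.3, 8.1, 13.4, 17.9, 9.5, 17.9.
Cumulative: 19.0, 29.8, 47.1, 49.6, 56.3, 73.6, 81.7, 95.1, 113.0, 122.5, 140.4.
The total first reaches 109 DD on day 9.

day 9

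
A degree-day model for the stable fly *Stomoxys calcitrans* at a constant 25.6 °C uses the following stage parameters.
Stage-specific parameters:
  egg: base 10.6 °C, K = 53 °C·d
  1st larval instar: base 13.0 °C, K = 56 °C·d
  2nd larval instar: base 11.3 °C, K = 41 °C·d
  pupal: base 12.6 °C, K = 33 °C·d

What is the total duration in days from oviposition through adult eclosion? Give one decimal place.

13.4 days

egg: 53 / (25.6 − 10.6) = 53 / 15.0 = 3.533 d.
1st larval instar: 56 / (25.6 − 13.0) = 56 / 12.6 = 4.444 d.
2nd larval instar: 41 / (25.6 − 11.3) = 41 / 14.3 = 2.867 d.
pupal: 33 / (25.6 − 12.6) = 33 / 13.0 = 2.538 d.
Sum = 13.383 ≈ 13.4 days.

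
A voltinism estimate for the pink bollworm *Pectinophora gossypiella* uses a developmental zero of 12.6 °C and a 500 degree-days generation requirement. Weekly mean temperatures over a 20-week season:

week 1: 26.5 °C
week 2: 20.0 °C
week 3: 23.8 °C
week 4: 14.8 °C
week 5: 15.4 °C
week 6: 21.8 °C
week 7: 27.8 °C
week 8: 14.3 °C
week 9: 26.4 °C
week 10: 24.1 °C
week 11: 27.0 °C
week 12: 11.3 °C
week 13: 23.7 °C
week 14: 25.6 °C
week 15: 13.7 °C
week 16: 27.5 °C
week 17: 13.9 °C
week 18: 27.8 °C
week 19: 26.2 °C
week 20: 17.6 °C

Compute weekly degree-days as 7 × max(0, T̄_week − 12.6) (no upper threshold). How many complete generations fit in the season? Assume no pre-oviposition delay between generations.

Weekly DD (7 × max(0, T̄ − 12.6)): 97.3, 51.8, 78.4, 15.4, 19.6, 64.4, 106.4, 11.9, 96.6, 80.5, 100.8, 0.0, 77.7, 91.0, 7.7, 104.3, 9.1, 106.4, 95.2, 35.0.
Season total = 1249.5 DD.
Complete generations = ⌊1249.5 / 500⌋ = 2.

2 generations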